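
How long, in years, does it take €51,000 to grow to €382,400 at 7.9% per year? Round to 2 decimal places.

26.50 years

n = ln(382400/51000) / ln(1+0.079) = ln(7.49804) / 0.076035 = 26.4963 years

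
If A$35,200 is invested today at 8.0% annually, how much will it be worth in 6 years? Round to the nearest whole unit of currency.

A$55,858

FV = 35,200 × (1 + 0.08)^6 = 55,857.9762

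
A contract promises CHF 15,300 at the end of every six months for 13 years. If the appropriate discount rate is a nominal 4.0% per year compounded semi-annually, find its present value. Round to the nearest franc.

With 2 periods per year: i = 0.02, n = 26.
PV = PMT · [1 − (1+i)^(−n)] / i = 15300 · 20.121036 = 307,851.8471

CHF 307,852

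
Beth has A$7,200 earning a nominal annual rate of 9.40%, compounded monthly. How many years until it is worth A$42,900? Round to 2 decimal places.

Periodic rate i = 0.094/12 = 0.00783333.
(1+i)^n = 42900/7200 = 5.95833, so n = ln 5.95833 / ln 1.00783 = 228.7369 months
= 228.7369/12 years

19.06 years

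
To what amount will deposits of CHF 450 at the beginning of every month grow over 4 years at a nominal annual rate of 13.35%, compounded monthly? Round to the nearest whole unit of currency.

CHF 28,659

Periodic rate i = 0.1335/12 = 0.011125; n = 4 × 12 = 48 periods.
FV = 450 × [(1+0.011125)^48 − 1] / 0.011125 × (1+i) = 450 × 63.686754 = 28,659.0392
(Beginning-of-period payments → annuity-due factor ×(1+i).)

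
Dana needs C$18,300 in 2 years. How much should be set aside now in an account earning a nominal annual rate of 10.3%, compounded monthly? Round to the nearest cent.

C$14,906.24

With 12 periods per year: i = 0.00858333, n = 24.
PV = 18,300 / (1 + 0.00858333)^24 = 18,300 / 1.227674 = 14,906.2430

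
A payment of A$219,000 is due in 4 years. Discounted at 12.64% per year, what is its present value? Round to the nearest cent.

Discount factor = (1+0.1264)^(−4) = 0.621197; PV = 219,000 × 0.621197 = 136,042.1690

A$136,042.17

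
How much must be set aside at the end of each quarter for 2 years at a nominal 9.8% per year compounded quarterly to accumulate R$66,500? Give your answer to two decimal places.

R$7,625.57

With 4 periods per year: i = 0.0245, n = 8.
PMT = 66500 / ( [(1+0.0245)^8 − 1] / 0.0245 ) = 66500 / 8.720664 = 7,625.5663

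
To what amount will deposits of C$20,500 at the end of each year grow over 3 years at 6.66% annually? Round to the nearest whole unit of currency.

C$65,687

Accumulation factor s(3|0.0666) = 3.204236; FV = 20500 × 3.204236 = 65,686.8290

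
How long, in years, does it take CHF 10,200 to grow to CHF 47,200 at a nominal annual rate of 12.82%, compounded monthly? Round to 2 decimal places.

Periodic rate i = 0.1282/12 = 0.0106833.
n = ln(47200/10200) / ln(1+0.0106833) = ln(4.62745) / 0.010627 = 144.1662 months
= 144.1662/12 years

12.01 years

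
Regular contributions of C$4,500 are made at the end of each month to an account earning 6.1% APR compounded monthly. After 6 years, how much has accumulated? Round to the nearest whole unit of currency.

C$390,056

i = 0.061/12 = 0.00508333 per month; n = 6·12 = 72.
Accumulation factor s(72|0.00508333) = 86.679150; FV = 4500 × 86.679150 = 390,056.1744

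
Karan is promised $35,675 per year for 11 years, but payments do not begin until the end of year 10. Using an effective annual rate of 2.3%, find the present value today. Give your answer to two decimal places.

$279,733.45

PV at t=9 (ordinary 11-year annuity): 35675 × a(11|0.023) = 35675 × 9.621906 = 343,261.5105
Discount back 9 years: 343,261.5105 × (1+0.023)^(−9) = 343,261.5105 × 0.814928 = 279,733.4527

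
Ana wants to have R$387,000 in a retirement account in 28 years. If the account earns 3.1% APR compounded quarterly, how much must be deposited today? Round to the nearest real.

Periodic rate i = 0.031/4 = 0.00775; n = 28 × 4 = 112 periods.
PV = 387,000 / (1 + 0.00775)^112 = 387,000 / 2.374184 = 163,003.3765

R$163,003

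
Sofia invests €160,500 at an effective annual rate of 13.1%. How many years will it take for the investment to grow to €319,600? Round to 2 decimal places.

(1+i)^n = 319600/160500 = 1.99128, so n = ln 1.99128 / ln 1.131 = 5.5952 years

5.60 years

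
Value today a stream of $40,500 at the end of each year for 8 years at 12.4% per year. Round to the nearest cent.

$198,408.53

PV = 40500 × [1 − (1+0.124)^(−8)] / 0.124 = 40500 × 4.898976 = 198,408.5275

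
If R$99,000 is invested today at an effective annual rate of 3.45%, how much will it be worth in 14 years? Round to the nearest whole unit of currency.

FV = PV·(1+i)^n = 99,000 × 1.607781 = 159,170.3329

R$159,170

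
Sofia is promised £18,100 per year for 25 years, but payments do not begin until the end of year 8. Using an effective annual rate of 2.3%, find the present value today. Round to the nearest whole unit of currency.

£291,024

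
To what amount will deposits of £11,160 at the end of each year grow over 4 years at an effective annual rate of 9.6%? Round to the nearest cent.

£51,489.44

Accumulation factor s(4|0.096) = 4.613749; FV = 11160 × 4.613749 = 51,489.4359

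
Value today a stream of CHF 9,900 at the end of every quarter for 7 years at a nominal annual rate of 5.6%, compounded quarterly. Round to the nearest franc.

CHF 228,023

With 4 periods per year: i = 0.014, n = 28.
Annuity factor a(28|0.014) = 23.032599; PV = 9900 × 23.032599 = 228,022.7260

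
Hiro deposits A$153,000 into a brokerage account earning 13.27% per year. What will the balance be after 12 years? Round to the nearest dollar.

A$682,449

153,000 × (1+0.1327)^12 = 153,000 × 4.460451 = 682,449.0553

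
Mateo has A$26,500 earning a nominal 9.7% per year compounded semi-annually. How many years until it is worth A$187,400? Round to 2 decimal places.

20.65 years

Periodic rate i = 0.097/2 = 0.0485.
(1+i)^n = 187400/26500 = 7.07170, so n = ln 7.07170 / ln 1.0485 = 41.3023 half-years
= 41.3023/2 years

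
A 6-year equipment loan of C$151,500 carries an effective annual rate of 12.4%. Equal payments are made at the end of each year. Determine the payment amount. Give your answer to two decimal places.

C$37,267.09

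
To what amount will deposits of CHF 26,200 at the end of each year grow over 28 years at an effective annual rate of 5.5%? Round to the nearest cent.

CHF 1,656,717.97

FV = PMT · [(1+i)^n − 1] / i = 26200 · 63.233510 = 1,656,717.9738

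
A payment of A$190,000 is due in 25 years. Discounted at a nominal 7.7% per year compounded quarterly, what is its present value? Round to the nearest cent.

Periodic rate i = 0.077/4 = 0.01925; n = 25 × 4 = 100 periods.
PV = 190,000 / (1 + 0.01925)^100 = 190,000 / 6.730883 = 28,228.0962

A$28,228.10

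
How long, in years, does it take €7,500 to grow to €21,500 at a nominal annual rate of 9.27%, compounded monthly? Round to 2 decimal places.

11.40 years

Periodic rate i = 0.0927/12 = 0.007725.
(1+i)^n = 21500/7500 = 2.86667, so n = ln 2.86667 / ln 1.00772 = 136.8560 months
= 136.8560/12 years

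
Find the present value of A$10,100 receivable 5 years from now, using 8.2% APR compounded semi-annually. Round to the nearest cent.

With 2 periods per year: i = 0.041, n = 10.
Discount factor = (1+0.041)^(−10) = 0.669103; PV = 10,100 × 0.669103 = 6,757.9361

A$6,757.94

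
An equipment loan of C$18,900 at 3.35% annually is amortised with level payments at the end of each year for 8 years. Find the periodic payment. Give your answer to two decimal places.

PMT = 18900 / ( [1 − (1+0.0335)^(−8)] / 0.0335 ) = 18900 / 6.917193 = 2,732.3221

C$2,732.32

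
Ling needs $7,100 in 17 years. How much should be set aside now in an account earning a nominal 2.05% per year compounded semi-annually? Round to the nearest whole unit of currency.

$5,020

Periodic rate i = 0.0205/2 = 0.01025; n = 17 × 2 = 34 periods.
Discount factor = (1+0.01025)^(−34) = 0.706999; PV = 7,100 × 0.706999 = 5,019.6928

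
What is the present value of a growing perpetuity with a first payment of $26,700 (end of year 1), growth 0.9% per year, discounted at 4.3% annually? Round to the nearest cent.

$785,294.12

PV = D₁/(r − g) = 26700/(0.043 − 0.009) = 785,294.1176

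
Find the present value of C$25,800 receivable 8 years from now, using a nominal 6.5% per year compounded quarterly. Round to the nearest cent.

i = 0.065/4 = 0.01625 per quarter; n = 8·4 = 32.
PV = FV·(1+i)^(−n) = 25,800 × 0.597011 = 15,402.8764

C$15,402.88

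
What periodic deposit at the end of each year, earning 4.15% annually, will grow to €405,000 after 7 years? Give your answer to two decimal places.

FV-annuity factor = 7.934343; PMT = 405000 / 7.934343 = 51,043.9208

€51,043.92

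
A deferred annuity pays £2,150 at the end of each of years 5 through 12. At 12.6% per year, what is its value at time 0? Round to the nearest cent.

PV at t=4 (ordinary 8-year annuity): 2150 × a(8|0.126) = 2150 × 4.865207 = 10,460.1957
Discount back 4 years: 10,460.1957 × (1+0.126)^(−4) = 10,460.1957 × 0.622080 = 6,507.0815

£6,507.08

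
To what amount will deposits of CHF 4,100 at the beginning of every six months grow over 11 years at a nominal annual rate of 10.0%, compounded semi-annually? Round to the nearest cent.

CHF 165,764.95

Periodic rate i = 0.1/2 = 0.05; n = 11 × 2 = 22 periods.
FV = PMT · [(1+i)^n − 1] / i × (1+i) = 4100 · 40.430475 = 165,764.9480
(Beginning-of-period payments → annuity-due factor ×(1+i).)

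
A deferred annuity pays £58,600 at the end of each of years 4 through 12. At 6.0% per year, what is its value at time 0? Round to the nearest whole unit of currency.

£334,655

PV at t=3 (ordinary 9-year annuity): 58600 × a(9|0.06) = 58600 × 6.801692 = 398,579.1673
Discount back 3 years: 398,579.1673 × (1+0.06)^(−3) = 398,579.1673 × 0.839619 = 334,654.7547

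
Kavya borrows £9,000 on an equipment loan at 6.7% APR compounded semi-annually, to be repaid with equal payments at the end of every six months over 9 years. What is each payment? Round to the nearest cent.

Periodic rate i = 0.067/2 = 0.0335; n = 9 × 2 = 18 periods.
PMT = 9000 / ( [1 − (1+0.0335)^(−18)] / 0.0335 ) = 9000 / 13.355206 = 673.8945

£673.89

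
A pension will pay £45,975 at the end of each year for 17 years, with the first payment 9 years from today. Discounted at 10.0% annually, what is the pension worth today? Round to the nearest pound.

£172,044

Value one period before first payment (t=8): 45975 × [1 − (1+0.1)^(−17)] / 0.1 = 45975 × 8.021553 = 368,790.9135
PV₀ = 368,790.9135 / (1+0.1)^8 = 368,790.9135 / 2.143589 = 172,043.6829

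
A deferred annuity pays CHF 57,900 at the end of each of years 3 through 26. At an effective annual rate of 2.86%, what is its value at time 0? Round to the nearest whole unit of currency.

CHF 940,930

PV at t=2 (ordinary 24-year annuity): 57900 × a(24|0.0286) = 57900 × 17.193805 = 995,521.3085
Discount back 2 years: 995,521.3085 × (1+0.0286)^(−2) = 995,521.3085 × 0.945164 = 940,930.4437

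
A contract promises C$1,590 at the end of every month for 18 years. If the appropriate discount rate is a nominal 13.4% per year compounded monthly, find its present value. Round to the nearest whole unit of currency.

Periodic rate i = 0.134/12 = 0.0111667; n = 18 × 12 = 216 periods.
PV = 1590 × [1 − (1+0.0111667)^(−216)] / 0.0111667 = 1590 × 81.417125 = 129,453.2291

C$129,453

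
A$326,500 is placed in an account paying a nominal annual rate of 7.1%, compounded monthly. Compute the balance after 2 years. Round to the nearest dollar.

A$376,159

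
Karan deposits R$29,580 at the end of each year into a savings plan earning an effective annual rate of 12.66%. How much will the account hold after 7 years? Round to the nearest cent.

Accumulation factor s(7|0.1266) = 10.296209; FV = 29580 × 10.296209 = 304,561.8628

R$304,561.86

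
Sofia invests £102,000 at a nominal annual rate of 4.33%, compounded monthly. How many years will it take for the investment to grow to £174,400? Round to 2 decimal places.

Periodic rate i = 0.0433/12 = 0.00360833.
(1+i)^n = 174400/102000 = 1.70980, so n = ln 1.70980 / ln 1.00361 = 148.9180 months
= 148.9180/12 years

12.41 years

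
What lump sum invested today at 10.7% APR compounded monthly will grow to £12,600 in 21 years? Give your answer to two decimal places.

£1,345.35

Periodic rate i = 0.107/12 = 0.00891667; n = 21 × 12 = 252 periods.
PV = 12,600 / (1 + 0.00891667)^252 = 12,600 / 9.365580 = 1,345.3518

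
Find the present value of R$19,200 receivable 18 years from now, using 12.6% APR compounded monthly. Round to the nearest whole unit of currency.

R$2,011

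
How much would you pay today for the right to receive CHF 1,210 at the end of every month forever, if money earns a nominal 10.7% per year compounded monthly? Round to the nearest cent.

CHF 135,700.93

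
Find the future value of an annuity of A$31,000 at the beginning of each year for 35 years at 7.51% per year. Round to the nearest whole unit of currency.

A$5,152,257

FV = PMT · [(1+i)^n − 1] / i × (1+i) = 31000 · 166.201829 = 5,152,256.7043
(Beginning-of-period payments → annuity-due factor ×(1+i).)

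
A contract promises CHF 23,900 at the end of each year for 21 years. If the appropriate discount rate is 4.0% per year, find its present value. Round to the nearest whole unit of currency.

CHF 335,297

PV = PMT · [1 − (1+i)^(−n)] / i = 23900 · 14.029160 = 335,296.9227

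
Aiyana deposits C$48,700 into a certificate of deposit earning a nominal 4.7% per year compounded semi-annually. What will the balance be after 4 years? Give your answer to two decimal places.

With 2 periods per year: i = 0.0235, n = 8.
48,700 × (1+0.0235)^8 = 48,700 × 1.204212 = 58,645.1008

C$58,645.10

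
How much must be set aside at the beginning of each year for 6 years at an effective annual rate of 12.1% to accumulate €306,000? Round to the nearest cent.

€33,552.17

PMT = 306000 / ( [(1+0.121)^6 − 1] / 0.121 × (1+i) ) = 306000 / 9.120126 = 33,552.1685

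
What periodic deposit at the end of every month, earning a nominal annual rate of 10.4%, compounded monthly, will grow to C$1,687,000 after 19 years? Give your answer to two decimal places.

C$2,376.31

Periodic rate i = 0.104/12 = 0.00866667; n = 19 × 12 = 228 periods.
PMT = 1.687e+06 / ( [(1+0.00866667)^228 − 1] / 0.00866667 ) = 1.687e+06 / 709.924100 = 2,376.3104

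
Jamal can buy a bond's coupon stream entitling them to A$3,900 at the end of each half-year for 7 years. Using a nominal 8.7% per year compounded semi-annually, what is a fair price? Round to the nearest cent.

A$40,260.40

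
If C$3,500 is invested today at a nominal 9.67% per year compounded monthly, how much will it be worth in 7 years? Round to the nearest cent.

With 12 periods per year: i = 0.00805833, n = 84.
FV = PV·(1+i)^n = 3,500 × 1.962437 = 6,868.5305

C$6,868.53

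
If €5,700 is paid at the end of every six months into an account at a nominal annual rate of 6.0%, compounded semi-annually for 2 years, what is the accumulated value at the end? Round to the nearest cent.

i = 0.06/2 = 0.03 per half-year; n = 2·2 = 4.
Accumulation factor s(4|0.03) = 4.183627; FV = 5700 × 4.183627 = 23,846.6739

€23,846.67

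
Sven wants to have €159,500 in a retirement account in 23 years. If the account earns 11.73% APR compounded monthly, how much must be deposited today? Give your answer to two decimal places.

€10,883.46

Periodic rate i = 0.1173/12 = 0.009775; n = 23 × 12 = 276 periods.
Discount factor = (1+0.009775)^(−276) = 0.068235; PV = 159,500 × 0.068235 = 10,883.4643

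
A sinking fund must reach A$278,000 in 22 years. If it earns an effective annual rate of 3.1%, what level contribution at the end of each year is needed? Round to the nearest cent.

A$9,000.99

PMT = 278000 / ( [(1+0.031)^22 − 1] / 0.031 ) = 278000 / 30.885478 = 9,000.9940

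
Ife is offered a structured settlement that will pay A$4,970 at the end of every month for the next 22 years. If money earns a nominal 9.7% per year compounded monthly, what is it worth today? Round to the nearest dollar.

Periodic rate i = 0.097/12 = 0.00808333; n = 22 × 12 = 264 periods.
PV = 4970 × [1 − (1+0.00808333)^(−264)] / 0.00808333 = 4970 × 108.942351 = 541,443.4838

A$541,443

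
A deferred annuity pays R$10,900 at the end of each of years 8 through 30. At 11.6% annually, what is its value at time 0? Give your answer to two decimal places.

PV at t=7 (ordinary 23-year annuity): 10900 × a(23|0.116) = 10900 × 7.930028 = 86,437.3019
PV₀ = 86,437.3019 / (1+0.116)^7 = 86,437.3019 / 2.156003 = 40,091.4570

R$40,091.46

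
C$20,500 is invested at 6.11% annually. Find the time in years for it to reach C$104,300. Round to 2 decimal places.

27.43 years

n = ln(104300/20500) / ln(1+0.0611) = ln(5.08780) / 0.059306 = 27.4313 years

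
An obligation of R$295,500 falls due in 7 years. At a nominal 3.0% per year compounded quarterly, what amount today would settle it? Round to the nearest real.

R$239,715

Periodic rate i = 0.03/4 = 0.0075; n = 7 × 4 = 28 periods.
PV = FV·(1+i)^(−n) = 295,500 × 0.811220 = 239,715.4084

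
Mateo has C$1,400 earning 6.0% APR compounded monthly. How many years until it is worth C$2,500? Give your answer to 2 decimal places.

9.69 years

Periodic rate i = 0.06/12 = 0.005.
n = ln(2500/1400) / ln(1+0.005) = ln(1.78571) / 0.004988 = 116.2534 months
= 116.2534/12 years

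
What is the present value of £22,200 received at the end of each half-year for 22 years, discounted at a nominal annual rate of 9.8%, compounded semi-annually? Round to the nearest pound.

i = 0.098/2 = 0.049 per half-year; n = 22·2 = 44.
PV = 22200 × [1 − (1+0.049)^(−44)] / 0.049 = 22200 × 17.921125 = 397,848.9785

£397,849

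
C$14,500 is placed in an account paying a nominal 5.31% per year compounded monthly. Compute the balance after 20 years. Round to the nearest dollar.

C$41,838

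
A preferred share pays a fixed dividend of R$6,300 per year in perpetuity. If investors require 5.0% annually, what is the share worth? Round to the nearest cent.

R$126,000.00

PV = PMT / i = 6300 / 0.05 = 126,000.0000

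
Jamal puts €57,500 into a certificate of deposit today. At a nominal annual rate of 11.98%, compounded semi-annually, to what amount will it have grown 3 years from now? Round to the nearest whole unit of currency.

€81,519

i = 0.1198/2 = 0.0599 per half-year; n = 3·2 = 6.
FV = 57,500 × (1 + 0.0599)^6 = 81,518.6911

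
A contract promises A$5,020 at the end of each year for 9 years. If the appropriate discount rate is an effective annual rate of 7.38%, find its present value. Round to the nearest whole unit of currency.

A$32,184

Annuity factor a(9|0.0738) = 6.411207; PV = 5020 × 6.411207 = 32,184.2584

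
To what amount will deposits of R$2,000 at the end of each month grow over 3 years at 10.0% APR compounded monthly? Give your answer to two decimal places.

i = 0.1/12 = 0.00833333 per month; n = 3·12 = 36.
FV = 2000 × [(1+0.00833333)^36 − 1] / 0.00833333 = 2000 × 41.781821 = 83,563.6422

R$83,563.64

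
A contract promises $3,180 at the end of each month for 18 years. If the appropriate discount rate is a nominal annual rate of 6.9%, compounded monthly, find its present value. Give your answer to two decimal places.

$392,752.02

Periodic rate i = 0.069/12 = 0.00575; n = 18 × 12 = 216 periods.
PV = 3180 × [1 − (1+0.00575)^(−216)] / 0.00575 = 3180 × 123.506926 = 392,752.0249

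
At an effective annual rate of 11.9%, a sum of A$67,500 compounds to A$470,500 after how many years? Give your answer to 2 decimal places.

n = ln(470500/67500) / ln(1+0.119) = ln(6.97037) / 0.112435 = 17.2692 years

17.27 years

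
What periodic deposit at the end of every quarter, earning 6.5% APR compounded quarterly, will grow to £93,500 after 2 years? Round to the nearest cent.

£11,038.84

Periodic rate i = 0.065/4 = 0.01625; n = 2 × 4 = 8 periods.
PMT = 93500 / ( [(1+0.01625)^8 − 1] / 0.01625 ) = 93500 / 8.470092 = 11,038.8414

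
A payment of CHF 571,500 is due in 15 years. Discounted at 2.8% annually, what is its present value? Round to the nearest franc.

Discount factor = (1+0.028)^(−15) = 0.660851; PV = 571,500 × 0.660851 = 377,676.1105

CHF 377,676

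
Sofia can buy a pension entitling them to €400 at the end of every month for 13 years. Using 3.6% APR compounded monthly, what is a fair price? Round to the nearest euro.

i = 0.036/12 = 0.003 per month; n = 13·12 = 156.
PV = 400 × [1 − (1+0.003)^(−156)] / 0.003 = 400 × 124.435857 = 49,774.3427

€49,774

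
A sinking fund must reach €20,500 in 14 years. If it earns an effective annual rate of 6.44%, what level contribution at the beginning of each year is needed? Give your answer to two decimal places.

PMT = 20500 / ( [(1+0.0644)^14 − 1] / 0.0644 × (1+i) ) = 20500 / 23.071314 = 888.5493

€888.55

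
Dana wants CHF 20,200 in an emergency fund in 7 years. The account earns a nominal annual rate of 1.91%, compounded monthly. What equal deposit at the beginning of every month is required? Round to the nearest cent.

i = 0.0191/12 = 0.00159167 per month; n = 7·12 = 84.
PMT = 20200 / ( [(1+0.00159167)^84 − 1] / 0.00159167 × (1+i) ) = 20200 / 89.940854 = 224.5920

CHF 224.59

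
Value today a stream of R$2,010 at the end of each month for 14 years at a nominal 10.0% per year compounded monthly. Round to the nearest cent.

Periodic rate i = 0.1/12 = 0.00833333; n = 14 × 12 = 168 periods.
PV = PMT · [1 − (1+i)^(−n)] / i = 2010 · 90.236201 = 181,374.7632

R$181,374.76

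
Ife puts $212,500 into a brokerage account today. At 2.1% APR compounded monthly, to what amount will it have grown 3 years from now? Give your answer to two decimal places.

$226,305.74

Periodic rate i = 0.021/12 = 0.00175; n = 3 × 12 = 36 periods.
FV = PV·(1+i)^n = 212,500 × 1.064968 = 226,305.7424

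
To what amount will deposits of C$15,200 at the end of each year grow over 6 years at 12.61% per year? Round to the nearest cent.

C$125,265.48

FV = 15200 × [(1+0.1261)^6 − 1] / 0.1261 = 15200 × 8.241150 = 125,265.4848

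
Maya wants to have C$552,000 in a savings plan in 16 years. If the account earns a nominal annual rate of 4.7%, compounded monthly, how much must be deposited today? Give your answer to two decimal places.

C$260,607.87

With 12 periods per year: i = 0.00391667, n = 192.
PV = FV·(1+i)^(−n) = 552,000 × 0.472116 = 260,607.8739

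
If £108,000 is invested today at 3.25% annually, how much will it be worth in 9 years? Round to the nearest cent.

£144,023.81

108,000 × (1+0.0325)^9 = 108,000 × 1.333554 = 144,023.8110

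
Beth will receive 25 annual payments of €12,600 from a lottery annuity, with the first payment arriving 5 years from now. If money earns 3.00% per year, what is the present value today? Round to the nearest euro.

Value one period before first payment (t=4): 12600 × [1 − (1+0.03)^(−25)] / 0.03 = 12600 × 17.413148 = 219,405.6609
Discount back 4 years: 219,405.6609 × (1+0.03)^(−4) = 219,405.6609 × 0.888487 = 194,939.0880

€194,939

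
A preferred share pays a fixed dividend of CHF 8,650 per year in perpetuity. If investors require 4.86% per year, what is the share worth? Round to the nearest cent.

CHF 177,983.54

PV = PMT / i = 8650 / 0.0486 = 177,983.5391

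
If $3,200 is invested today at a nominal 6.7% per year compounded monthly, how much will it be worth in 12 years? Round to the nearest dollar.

Periodic rate i = 0.067/12 = 0.00558333; n = 12 × 12 = 144 periods.
FV = 3,200 × (1 + 0.00558333)^144 = 7,134.3035

$7,134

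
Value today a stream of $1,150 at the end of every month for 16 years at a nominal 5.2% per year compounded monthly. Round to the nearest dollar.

$149,687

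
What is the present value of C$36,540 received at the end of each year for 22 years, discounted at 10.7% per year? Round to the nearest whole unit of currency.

C$305,008

PV = PMT · [1 − (1+i)^(−n)] / i = 36540 · 8.347247 = 305,008.4154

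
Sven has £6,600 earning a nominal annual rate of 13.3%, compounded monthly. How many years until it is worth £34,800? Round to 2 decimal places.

Periodic rate i = 0.133/12 = 0.0110833.
(1+i)^n = 34800/6600 = 5.27273, so n = ln 5.27273 / ln 1.01108 = 150.8341 months
= 150.8341/12 years

12.57 years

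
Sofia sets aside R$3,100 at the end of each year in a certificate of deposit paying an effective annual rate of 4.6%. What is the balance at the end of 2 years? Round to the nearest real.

FV = PMT · [(1+i)^n − 1] / i = 3100 · 2.046000 = 6,342.6000

R$6,343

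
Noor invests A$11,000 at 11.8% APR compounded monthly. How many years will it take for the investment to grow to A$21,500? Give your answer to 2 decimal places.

Periodic rate i = 0.118/12 = 0.00983333.
(1+i)^n = 21500/11000 = 1.95455, so n = ln 1.95455 / ln 1.00983 = 68.4862 months
= 68.4862/12 years

5.71 years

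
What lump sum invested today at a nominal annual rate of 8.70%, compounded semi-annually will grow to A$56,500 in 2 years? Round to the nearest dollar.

A$47,652

Periodic rate i = 0.087/2 = 0.0435; n = 2 × 2 = 4 periods.
Discount factor = (1+0.0435)^(−4) = 0.843393; PV = 56,500 × 0.843393 = 47,651.7258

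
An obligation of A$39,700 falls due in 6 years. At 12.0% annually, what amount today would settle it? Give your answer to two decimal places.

PV = 39,700 / (1 + 0.12)^6 = 39,700 / 1.973823 = 20,113.2555

A$20,113.26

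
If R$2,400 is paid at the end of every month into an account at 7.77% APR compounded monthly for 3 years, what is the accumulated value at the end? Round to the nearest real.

R$96,949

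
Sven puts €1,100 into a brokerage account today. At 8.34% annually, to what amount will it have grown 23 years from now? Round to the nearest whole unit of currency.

FV = 1,100 × (1 + 0.0834)^23 = 6,942.8184

€6,943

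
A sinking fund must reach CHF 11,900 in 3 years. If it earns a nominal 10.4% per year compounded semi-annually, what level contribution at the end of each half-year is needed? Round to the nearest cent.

With 2 periods per year: i = 0.052, n = 6.
FV-annuity factor = 6.836233; PMT = 11900 / 6.836233 = 1,740.7247

CHF 1,740.72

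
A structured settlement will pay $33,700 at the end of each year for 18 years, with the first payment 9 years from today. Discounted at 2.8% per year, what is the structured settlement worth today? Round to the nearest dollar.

Value one period before first payment (t=8): 33700 × [1 − (1+0.028)^(−18)] / 0.028 = 33700 × 13.988980 = 471,428.6120
PV₀ = 471,428.6120 / (1+0.028)^8 = 471,428.6120 / 1.247225 = 377,981.9141

$377,982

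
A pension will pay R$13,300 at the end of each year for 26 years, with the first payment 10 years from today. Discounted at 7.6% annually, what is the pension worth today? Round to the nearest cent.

R$77,038.99

PV at t=9 (ordinary 26-year annuity): 13300 × a(26|0.076) = 13300 × 11.198746 = 148,943.3251
Discount back 9 years: 148,943.3251 × (1+0.076)^(−9) = 148,943.3251 × 0.517237 = 77,038.9940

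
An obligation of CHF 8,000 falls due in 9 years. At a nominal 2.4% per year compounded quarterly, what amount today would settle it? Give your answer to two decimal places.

CHF 6,450.04

With 4 periods per year: i = 0.006, n = 36.
PV = FV·(1+i)^(−n) = 8,000 × 0.806256 = 6,450.0441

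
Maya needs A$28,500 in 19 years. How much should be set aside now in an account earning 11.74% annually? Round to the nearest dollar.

PV = 28,500 / (1 + 0.1174)^19 = 28,500 / 8.240711 = 3,458.4395

A$3,458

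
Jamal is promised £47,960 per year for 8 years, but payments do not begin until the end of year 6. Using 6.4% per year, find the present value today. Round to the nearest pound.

£214,982

PV at t=5 (ordinary 8-year annuity): 47960 × a(8|0.064) = 47960 × 6.112668 = 293,163.5544
PV₀ = 293,163.5544 / (1+0.064)^5 = 293,163.5544 / 1.363666 = 214,981.8713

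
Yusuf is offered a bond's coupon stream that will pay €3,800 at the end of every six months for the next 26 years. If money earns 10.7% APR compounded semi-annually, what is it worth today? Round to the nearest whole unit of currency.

€66,303

i = 0.107/2 = 0.0535 per half-year; n = 26·2 = 52.
PV = 3800 × [1 − (1+0.0535)^(−52)] / 0.0535 = 3800 × 17.448076 = 66,302.6900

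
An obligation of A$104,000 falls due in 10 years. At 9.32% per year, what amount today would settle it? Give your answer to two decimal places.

A$42,661.60

PV = 104,000 / (1 + 0.0932)^10 = 104,000 / 2.437790 = 42,661.5970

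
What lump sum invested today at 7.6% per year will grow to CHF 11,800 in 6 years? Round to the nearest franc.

PV = 11,800 / (1 + 0.076)^6 = 11,800 / 1.551935 = 7,603.4095

CHF 7,603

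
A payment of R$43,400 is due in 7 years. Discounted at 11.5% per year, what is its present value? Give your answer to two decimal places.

PV = FV·(1+i)^(−n) = 43,400 × 0.466741 = 20,256.5583

R$20,256.56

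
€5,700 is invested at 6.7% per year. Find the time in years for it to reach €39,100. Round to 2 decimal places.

n = ln(39100/5700) / ln(1+0.067) = ln(6.85965) / 0.064851 = 29.6936 years

29.69 years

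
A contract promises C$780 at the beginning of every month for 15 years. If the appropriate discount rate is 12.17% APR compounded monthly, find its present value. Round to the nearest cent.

i = 0.1217/12 = 0.0101417 per month; n = 15·12 = 180.
PV = PMT · [1 − (1+i)^(−n)] / i × (1+i) = 780 · 83.405115 = 65,055.9901
(Beginning-of-period payments → annuity-due factor ×(1+i).)

C$65,055.99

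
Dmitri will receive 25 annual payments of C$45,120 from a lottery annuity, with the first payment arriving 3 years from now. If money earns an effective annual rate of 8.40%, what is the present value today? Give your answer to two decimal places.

PV at t=2 (ordinary 25-year annuity): 45120 × a(25|0.084) = 45120 × 10.319910 = 465,634.3437
PV₀ = 465,634.3437 / (1+0.084)^2 = 465,634.3437 / 1.175056 = 396,265.6620

C$396,265.66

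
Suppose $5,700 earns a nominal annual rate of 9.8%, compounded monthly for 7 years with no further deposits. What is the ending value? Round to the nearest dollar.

$11,287

With 12 periods per year: i = 0.00816667, n = 84.
FV = 5,700 × (1 + 0.00816667)^84 = 11,287.3222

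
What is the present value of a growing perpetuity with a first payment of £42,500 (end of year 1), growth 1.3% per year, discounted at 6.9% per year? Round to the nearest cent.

£758,928.57

PV = PMT / (i − g) = 42500 / (0.069 − 0.013) = 42500 / 0.056000 = 758,928.5714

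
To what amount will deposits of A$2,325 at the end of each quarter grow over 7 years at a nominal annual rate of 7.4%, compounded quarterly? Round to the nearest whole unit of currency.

With 4 periods per year: i = 0.0185, n = 28.
Accumulation factor s(28|0.0185) = 36.256229; FV = 2325 × 36.256229 = 84,295.7332

A$84,296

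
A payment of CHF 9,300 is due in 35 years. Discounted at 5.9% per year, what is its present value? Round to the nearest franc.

CHF 1,251

PV = FV·(1+i)^(−n) = 9,300 × 0.134475 = 1,250.6170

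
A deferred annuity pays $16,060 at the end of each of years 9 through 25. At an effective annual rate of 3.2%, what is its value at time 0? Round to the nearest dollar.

$161,733

PV at t=8 (ordinary 17-year annuity): 16060 × a(17|0.032) = 16060 × 12.956569 = 208,082.4974
PV₀ = 208,082.4974 / (1+0.032)^8 = 208,082.4974 / 1.286582 = 161,732.7508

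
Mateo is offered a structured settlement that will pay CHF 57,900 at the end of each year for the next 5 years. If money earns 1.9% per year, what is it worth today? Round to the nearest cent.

PV = 57900 × [1 − (1+0.019)^(−5)] / 0.019 = 57900 × 4.727171 = 273,703.1885

CHF 273,703.19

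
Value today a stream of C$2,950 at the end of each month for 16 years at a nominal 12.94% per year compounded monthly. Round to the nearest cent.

C$238,678.87

i = 0.1294/12 = 0.0107833 per month; n = 16·12 = 192.
Annuity factor a(192|0.0107833) = 80.908091; PV = 2950 × 80.908091 = 238,678.8674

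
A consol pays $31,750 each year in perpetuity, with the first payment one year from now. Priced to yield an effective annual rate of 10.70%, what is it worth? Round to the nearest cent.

$296,728.97

PV = C/r = 31750/0.107 = 296,728.9720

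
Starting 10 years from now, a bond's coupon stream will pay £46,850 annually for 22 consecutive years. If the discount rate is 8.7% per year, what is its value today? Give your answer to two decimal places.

£213,612.28

PV at t=9 (ordinary 22-year annuity): 46850 × a(22|0.087) = 46850 × 9.660120 = 452,576.6254
PV₀ = 452,576.6254 / (1+0.087)^9 = 452,576.6254 / 2.118683 = 213,612.2837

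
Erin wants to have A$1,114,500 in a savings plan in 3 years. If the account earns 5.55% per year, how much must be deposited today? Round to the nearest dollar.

PV = 1,114,500 / (1 + 0.0555)^3 = 1,114,500 / 1.175912 = 947,775.2422

A$947,775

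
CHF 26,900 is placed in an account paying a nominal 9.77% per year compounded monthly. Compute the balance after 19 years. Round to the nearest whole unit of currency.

Periodic rate i = 0.0977/12 = 0.00814167; n = 19 × 12 = 228 periods.
FV = 26,900 × (1 + 0.00814167)^228 = 170,871.2529

CHF 170,871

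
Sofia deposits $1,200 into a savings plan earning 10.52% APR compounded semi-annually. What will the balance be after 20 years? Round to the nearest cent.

Periodic rate i = 0.1052/2 = 0.0526; n = 20 × 2 = 40 periods.
FV = 1,200 × (1 + 0.0526)^40 = 9,326.4394

$9,326.44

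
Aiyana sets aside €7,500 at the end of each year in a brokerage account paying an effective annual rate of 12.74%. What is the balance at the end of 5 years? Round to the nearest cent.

€48,351.83

FV = 7500 × [(1+0.1274)^5 − 1] / 0.1274 = 7500 × 6.446910 = 48,351.8252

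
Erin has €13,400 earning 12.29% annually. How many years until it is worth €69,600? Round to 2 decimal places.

(1+i)^n = 69600/13400 = 5.19403, so n = ln 5.19403 / ln 1.1229 = 14.2131 years

14.21 years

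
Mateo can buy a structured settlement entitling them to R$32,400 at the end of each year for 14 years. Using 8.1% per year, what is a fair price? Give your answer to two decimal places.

R$265,568.74

PV = PMT · [1 − (1+i)^(−n)] / i = 32400 · 8.196566 = 265,568.7379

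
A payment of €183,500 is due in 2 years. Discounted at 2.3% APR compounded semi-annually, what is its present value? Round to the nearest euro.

€175,296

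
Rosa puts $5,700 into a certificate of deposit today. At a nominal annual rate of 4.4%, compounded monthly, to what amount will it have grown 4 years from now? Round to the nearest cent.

$6,794.71

i = 0.044/12 = 0.00366667 per month; n = 4·12 = 48.
FV = PV·(1+i)^n = 5,700 × 1.192054 = 6,794.7095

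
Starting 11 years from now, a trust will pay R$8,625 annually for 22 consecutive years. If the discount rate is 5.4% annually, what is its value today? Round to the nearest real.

R$64,717

PV at t=10 (ordinary 22-year annuity): 8625 × a(22|0.054) = 8625 × 12.695974 = 109,502.7777
PV₀ = 109,502.7777 / (1+0.054)^10 = 109,502.7777 / 1.692022 = 64,717.0969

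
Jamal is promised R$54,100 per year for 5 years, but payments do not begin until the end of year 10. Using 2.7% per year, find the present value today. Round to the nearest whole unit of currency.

R$196,621

Value one period before first payment (t=9): 54100 × [1 − (1+0.027)^(−5)] / 0.027 = 54100 × 4.619201 = 249,898.7882
PV₀ = 249,898.7882 / (1+0.027)^9 = 249,898.7882 / 1.270966 = 196,621.1165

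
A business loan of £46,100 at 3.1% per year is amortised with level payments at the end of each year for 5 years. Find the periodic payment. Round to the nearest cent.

PMT = 46100 / ( [1 − (1+0.031)^(−5)] / 0.031 ) = 46100 / 4.566660 = 10,094.9047

£10,094.90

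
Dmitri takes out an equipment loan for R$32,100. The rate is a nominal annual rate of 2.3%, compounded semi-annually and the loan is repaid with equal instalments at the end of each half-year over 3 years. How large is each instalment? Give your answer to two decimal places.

Periodic rate i = 0.023/2 = 0.0115; n = 3 × 2 = 6 periods.
Annuity-PV factor = 5.765719; PMT = 32100 / 5.765719 = 5,567.3892

R$5,567.39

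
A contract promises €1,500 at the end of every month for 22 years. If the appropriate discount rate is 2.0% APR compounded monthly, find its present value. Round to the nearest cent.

€320,154.89

Periodic rate i = 0.02/12 = 0.00166667; n = 22 × 12 = 264 periods.
Annuity factor a(264|0.00166667) = 213.436591; PV = 1500 × 213.436591 = 320,154.8860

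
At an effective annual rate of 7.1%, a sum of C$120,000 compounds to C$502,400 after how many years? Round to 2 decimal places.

20.88 years

(1+i)^n = 502400/120000 = 4.18667, so n = ln 4.18667 / ln 1.071 = 20.8754 years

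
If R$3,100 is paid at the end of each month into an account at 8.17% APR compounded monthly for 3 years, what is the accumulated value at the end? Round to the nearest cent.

i = 0.0817/12 = 0.00680833 per month; n = 3·12 = 36.
FV = PMT · [(1+i)^n − 1] / i = 3100 · 40.639642 = 125,982.8916

R$125,982.89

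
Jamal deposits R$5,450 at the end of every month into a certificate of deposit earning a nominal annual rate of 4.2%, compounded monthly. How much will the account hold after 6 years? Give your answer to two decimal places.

R$445,389.72

With 12 periods per year: i = 0.0035, n = 72.
FV = 5450 × [(1+0.0035)^72 − 1] / 0.0035 = 5450 × 81.722884 = 445,389.7168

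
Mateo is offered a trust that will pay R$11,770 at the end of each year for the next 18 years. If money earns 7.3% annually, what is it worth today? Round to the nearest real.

PV = 11770 × [1 − (1+0.073)^(−18)] / 0.073 = 11770 × 9.844893 = 115,874.3847

R$115,874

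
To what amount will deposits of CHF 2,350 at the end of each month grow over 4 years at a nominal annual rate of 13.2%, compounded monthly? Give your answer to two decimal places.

Periodic rate i = 0.132/12 = 0.011; n = 4 × 12 = 48 periods.
FV = 2350 × [(1+0.011)^48 − 1] / 0.011 = 2350 × 62.786986 = 147,549.4179

CHF 147,549.42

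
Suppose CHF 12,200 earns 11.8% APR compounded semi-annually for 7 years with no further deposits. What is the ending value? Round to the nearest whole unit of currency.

CHF 27,221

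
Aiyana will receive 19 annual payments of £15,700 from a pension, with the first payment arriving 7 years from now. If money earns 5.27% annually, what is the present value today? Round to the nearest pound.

Value one period before first payment (t=6): 15700 × [1 − (1+0.0527)^(−19)] / 0.0527 = 15700 × 11.823760 = 185,633.0244
PV₀ = 185,633.0244 / (1+0.0527)^6 = 185,633.0244 / 1.360905 = 136,404.1246

£136,404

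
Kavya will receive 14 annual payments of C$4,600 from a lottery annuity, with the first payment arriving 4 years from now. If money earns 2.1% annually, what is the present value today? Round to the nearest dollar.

PV at t=3 (ordinary 14-year annuity): 4600 × a(14|0.021) = 4600 × 12.021481 = 55,298.8109
Discount back 3 years: 55,298.8109 × (1+0.021)^(−3) = 55,298.8109 × 0.939556 = 51,956.3419

C$51,956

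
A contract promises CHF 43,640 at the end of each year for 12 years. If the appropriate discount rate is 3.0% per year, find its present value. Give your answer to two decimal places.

PV = PMT · [1 − (1+i)^(−n)] / i = 43640 · 9.954004 = 434,392.7343

CHF 434,392.73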